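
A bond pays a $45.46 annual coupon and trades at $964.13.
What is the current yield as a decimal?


Formula: Current yield = annual coupon / price
Substituting: CY = $45.46 / $964.13
CY = 0.047151

0.047151


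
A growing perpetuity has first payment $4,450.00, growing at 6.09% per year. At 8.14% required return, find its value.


Formula: PV = C / (r - g)
Spread: r - g = 0.0814 - 0.0609 = 0.0205
Substituting: PV = $4,450.00 / 0.0205
PV = $217,073.17

$217,073.17


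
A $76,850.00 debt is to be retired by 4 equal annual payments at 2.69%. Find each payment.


Formula: PMT = PV * r / (1 - (1+r)^(-n))
Denominator: 1 - (1 + 0.0269)^(-4) = 0.100736
Numerator: $76,850.00 * 0.0269 = 2067.265
PMT = 2067.265 / 0.100736 = $20,521.69

$20,521.69


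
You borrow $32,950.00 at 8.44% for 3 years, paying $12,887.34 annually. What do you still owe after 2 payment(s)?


Formula: Balance = PV*(1+r)^k - PMT*((1+r)^k - 1)/r
Growth: (1 + 0.0844)^2 = 1.175923
Accumulated factor: ((1+r)^k - 1)/r = 2.0844
Balance = $32,950.00 * 1.175923 - $12,887.34 * 2.0844
Balance = $11,884.30

$11,884.30


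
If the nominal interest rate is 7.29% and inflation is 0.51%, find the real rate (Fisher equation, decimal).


Formula: (1 + r_real) = (1 + r_nom) / (1 + inflation)
Substituting: (1 + r_real) = 1.0729 / 1.0051
(1 + r_real) = 1.067456
r_real = 1.067456 - 1 = 0.067456

0.067456


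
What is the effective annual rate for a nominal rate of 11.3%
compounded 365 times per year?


Formula: EAR = (1 + r/m)^m - 1
Period rate: r/m = 0.113 / 365 = 0.00031
Compounding: (1 + 0.00031)^365 = 1.119612
EAR = 1.119612 - 1 = 0.119612

0.119612


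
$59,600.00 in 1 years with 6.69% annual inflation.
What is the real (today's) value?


Formula: Real value = nominal / (1 + inflation)^years
Price level: (1 + 0.0669)^1 = 1.0669
Real value = $59,600.00 / 1.0669 = $55,862.78

$55,862.78


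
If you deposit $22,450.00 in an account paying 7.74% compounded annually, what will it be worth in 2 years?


Formula: FV = P * (1 + r)^n
Substituting: FV = $22,450.00 * (1 + 0.0774)^2
Growth factor: (1.0774)^2 = 1.160791
FV = $22,450.00 * 1.160791 = $26,059.75

$26,059.75


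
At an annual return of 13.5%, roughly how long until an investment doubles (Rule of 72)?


Formula: Years ≈ 72 / r
Substituting: Years ≈ 72 / 13.5
Years ≈ 5.3

5.3 years


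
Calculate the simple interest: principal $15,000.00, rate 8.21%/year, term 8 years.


Formula: I = P * r * t
Substituting: I = $15,000.00 * 0.0821 * 8
Step: I = $15,000.00 * 0.6568
I = $9,852.00

$9,852.00


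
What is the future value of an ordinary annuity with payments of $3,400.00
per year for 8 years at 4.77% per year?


Formula: FV = PMT * ((1+r)^n - 1) / r
Growth factor: (1 + 0.0477)^8 = 1.451762
Numerator: 1.451762 - 1 = 0.451762
FV = $3,400.00 * 0.451762 / 0.0477 = $32,201.10

$32,201.10


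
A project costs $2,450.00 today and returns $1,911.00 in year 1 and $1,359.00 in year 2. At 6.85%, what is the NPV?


Formula: NPV = C0 + C1/(1+r) + C2/(1+r)^2
Discount C1: $1,911.00 / (1 + 0.0685) = $1,788.49
Discount C2: $1,359.00 / (1 + 0.0685)^2 = $1,190.34
NPV = -$2,450.00 + $1,788.49 + $1,190.34 = $528.83

$528.83


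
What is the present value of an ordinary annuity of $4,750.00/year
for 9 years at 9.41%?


Formula: PV = PMT * (1 - (1+r)^(-n)) / r
Discount factor: (1 + 0.0941)^(-9) = 0.44513
Bracket: 1 - 0.44513 = 0.55487
PV = $4,750.00 * 0.55487 / 0.0941 = $28,008.85

$28,008.85


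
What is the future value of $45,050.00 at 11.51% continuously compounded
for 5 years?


Formula: FV = P * e^(r*t)
Exponent: r*t = 0.1151 * 5 = 0.5755
e^(0.5755) = 1.778019
FV = $45,050.00 * 1.778019 = $80,099.77

$80,099.77


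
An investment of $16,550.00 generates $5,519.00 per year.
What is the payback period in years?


Formula: Payback = investment / annual cash flow
Substituting: Payback = $16,550.00 / $5,519.00
Payback = 2.9987 years

2.9987 years


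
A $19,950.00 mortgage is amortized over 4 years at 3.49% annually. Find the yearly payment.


Formula: PMT = PV * r / (1 - (1+r)^(-n))
Denominator: 1 - (1 + 0.0349)^(-4) = 0.128221
Numerator: $19,950.00 * 0.0349 = 696.255
PMT = 696.255 / 0.128221 = $5,430.12

$5,430.12


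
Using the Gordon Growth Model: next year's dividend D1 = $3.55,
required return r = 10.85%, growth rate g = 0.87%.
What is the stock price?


Formula: P = D1 / (r - g)
Spread: r - g = 0.1085 - 0.0087 = 0.0998
Substituting: P = $3.55 / 0.0998
P = $35.57

$35.57


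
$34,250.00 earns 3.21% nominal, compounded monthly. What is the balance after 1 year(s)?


Formula: FV = P * (1 + r/m)^(m*t)
Period rate: r/m = 0.0321 / 12 = 0.002675
Total periods: m*t = 12 * 1 = 12
Growth factor: (1 + 0.002675)^12 = 1.032577
FV = $34,250.00 * 1.032577 = $35,365.75

$35,365.75


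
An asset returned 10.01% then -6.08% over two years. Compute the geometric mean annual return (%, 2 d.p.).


Formula: Geometric mean = ((1+r1)*(1+r2))^(1/2) - 1
Product: (1 + 0.1001) * (1 + -0.0608) = 1.1001 * 0.9392 = 1.033214
Square root: 1.033214^0.5 = 1.016471
Geometric mean = 1.016471 - 1 = 0.016471
As percentage: 1.65%

1.65%


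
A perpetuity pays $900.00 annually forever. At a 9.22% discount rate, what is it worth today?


Formula: PV = C / r
Substituting: PV = $900.00 / 0.0922
PV = $9,761.39

$9,761.39


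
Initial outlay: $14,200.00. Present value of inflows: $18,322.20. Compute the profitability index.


Formula: PI = PV(cash flows) / initial investment
Substituting: PI = $18,322.20 / $14,200.00
PI = 1.2903

1.2903


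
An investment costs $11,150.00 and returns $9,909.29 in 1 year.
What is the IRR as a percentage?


Formula: IRR = C1/C0 - 1
Substituting: IRR = $9,909.29 / $11,150.00 - 1
Ratio: 0.888726 - 1 = -0.111274
IRR = -11.1274%

-11.1274%


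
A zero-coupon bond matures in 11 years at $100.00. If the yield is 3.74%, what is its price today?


Formula: Price = FV / (1 + r)^n
Substituting: Price = $100.00 / (1 + 0.0374)^11
Discount factor: (1.0374)^11 = 1.497644
Price = $100.00 / 1.497644 = $66.77

$66.77


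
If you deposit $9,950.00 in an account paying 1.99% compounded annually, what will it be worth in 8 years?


Formula: FV = P * (1 + r)^n
Substituting: FV = $9,950.00 * (1 + 0.0199)^8
Growth factor: (1.0199)^8 = 1.170741
FV = $9,950.00 * 1.170741 = $11,648.87

$11,648.87


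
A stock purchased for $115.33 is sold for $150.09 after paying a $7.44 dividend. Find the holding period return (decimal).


Formula: HPR = (P1 - P0 + D) / P0
Gain: $150.09 - $115.33 + $7.44 = $42.20
HPR = $42.20 / $115.33 = 0.3659

0.3659


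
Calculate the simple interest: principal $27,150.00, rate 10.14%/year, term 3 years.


Formula: I = P * r * t
Substituting: I = $27,150.00 * 0.1014 * 3
Step: I = $27,150.00 * 0.3042
I = $8,259.03

$8,259.03


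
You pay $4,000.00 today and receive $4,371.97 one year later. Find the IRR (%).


Formula: IRR = C1/C0 - 1
Substituting: IRR = $4,371.97 / $4,000.00 - 1
Ratio: 1.092993 - 1 = 0.092993
IRR = 9.2993%

9.2993%


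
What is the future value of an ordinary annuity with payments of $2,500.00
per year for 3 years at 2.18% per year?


Formula: FV = PMT * ((1+r)^n - 1) / r
Growth factor: (1 + 0.0218)^3 = 1.066836
Numerator: 1.066836 - 1 = 0.066836
FV = $2,500.00 * 0.066836 / 0.0218 = $7,664.69

$7,664.69


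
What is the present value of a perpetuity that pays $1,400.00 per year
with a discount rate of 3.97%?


Formula: PV = C / r
Substituting: PV = $1,400.00 / 0.0397
PV = $35,264.48

$35,264.48


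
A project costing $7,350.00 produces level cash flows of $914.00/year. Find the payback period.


Formula: Payback = investment / annual cash flow
Substituting: Payback = $7,350.00 / $914.00
Payback = 8.0416 years

8.0416 years


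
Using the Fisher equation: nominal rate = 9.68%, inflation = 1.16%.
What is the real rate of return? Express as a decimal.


Formula: (1 + r_real) = (1 + r_nom) / (1 + inflation)
Substituting: (1 + r_real) = 1.0968 / 1.0116
(1 + r_real) = 1.084223
r_real = 1.084223 - 1 = 0.084223

0.084223


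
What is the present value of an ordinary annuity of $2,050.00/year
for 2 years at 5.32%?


Formula: PV = PMT * (1 - (1+r)^(-n)) / r
Discount factor: (1 + 0.0532)^(-2) = 0.901526
Bracket: 1 - 0.901526 = 0.098474
PV = $2,050.00 * 0.098474 / 0.0532 = $3,794.58

$3,794.58


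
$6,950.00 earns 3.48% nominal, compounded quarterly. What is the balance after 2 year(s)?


Formula: FV = P * (1 + r/m)^(m*t)
Period rate: r/m = 0.0348 / 4 = 0.0087
Total periods: m*t = 4 * 2 = 8
Growth factor: (1 + 0.0087)^8 = 1.071757
FV = $6,950.00 * 1.071757 = $7,448.71

$7,448.71


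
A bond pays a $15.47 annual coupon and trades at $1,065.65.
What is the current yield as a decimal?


Formula: Current yield = annual coupon / price
Substituting: CY = $15.47 / $1,065.65
CY = 0.014517

0.014517


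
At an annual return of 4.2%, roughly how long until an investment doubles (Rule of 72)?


Formula: Years ≈ 72 / r
Substituting: Years ≈ 72 / 4.2
Years ≈ 17.1

17.1 years


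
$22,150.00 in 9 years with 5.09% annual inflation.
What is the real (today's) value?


Formula: Real value = nominal / (1 + inflation)^years
Price level: (1 + 0.0509)^9 = 1.563337
Real value = $22,150.00 / 1.563337 = $14,168.41

$14,168.41


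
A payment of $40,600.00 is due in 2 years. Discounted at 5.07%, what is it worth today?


Formula: PV = FV / (1 + r)^n
Substituting: PV = $40,600.00 / (1 + 0.0507)^2
Discount factor: (1.0507)^2 = 1.10397
PV = $40,600.00 / 1.10397 = $36,776.35

$36,776.35


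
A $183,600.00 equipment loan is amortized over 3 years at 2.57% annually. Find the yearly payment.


Formula: PMT = PV * r / (1 - (1+r)^(-n))
Denominator: 1 - (1 + 0.0257)^(-3) = 0.0733
Numerator: $183,600.00 * 0.0257 = 4718.52
PMT = 4718.52 / 0.0733 = $64,372.28

$64,372.28


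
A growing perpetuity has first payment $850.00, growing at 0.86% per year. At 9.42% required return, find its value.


Formula: PV = C / (r - g)
Spread: r - g = 0.0942 - 0.0086 = 0.0856
Substituting: PV = $850.00 / 0.0856
PV = $9,929.91

$9,929.91


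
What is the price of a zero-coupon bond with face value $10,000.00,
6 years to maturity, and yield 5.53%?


Formula: Price = FV / (1 + r)^n
Substituting: Price = $10,000.00 / (1 + 0.0553)^6
Discount factor: (1.0553)^6 = 1.381197
Price = $10,000.00 / 1.381197 = $7,240.10

$7,240.10


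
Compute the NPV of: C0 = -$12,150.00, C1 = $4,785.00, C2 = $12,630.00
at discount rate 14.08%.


Formula: NPV = C0 + C1/(1+r) + C2/(1+r)^2
Discount C1: $4,785.00 / (1 + 0.1408) = $4,194.42
Discount C2: $12,630.00 / (1 + 0.1408)^2 = $9,704.75
NPV = -$12,150.00 + $4,194.42 + $9,704.75 = $1,749.17

$1,749.17


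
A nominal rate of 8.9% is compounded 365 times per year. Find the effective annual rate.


Formula: EAR = (1 + r/m)^m - 1
Period rate: r/m = 0.089 / 365 = 0.000244
Compounding: (1 + 0.000244)^365 = 1.093069
EAR = 1.093069 - 1 = 0.093069

0.093069


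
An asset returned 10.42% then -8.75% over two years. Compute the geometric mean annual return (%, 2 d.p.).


Formula: Geometric mean = ((1+r1)*(1+r2))^(1/2) - 1
Product: (1 + 0.1042) * (1 + -0.0875) = 1.1042 * 0.9125 = 1.007583
Square root: 1.007583^0.5 = 1.003784
Geometric mean = 1.003784 - 1 = 0.003784
As percentage: 0.38%

0.38%


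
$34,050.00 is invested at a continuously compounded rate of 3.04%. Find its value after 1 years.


Formula: FV = P * e^(r*t)
Exponent: r*t = 0.0304 * 1 = 0.0304
e^(0.0304) = 1.030867
FV = $34,050.00 * 1.030867 = $35,101.01

$35,101.01


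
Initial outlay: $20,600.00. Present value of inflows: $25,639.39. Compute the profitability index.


Formula: PI = PV(cash flows) / initial investment
Substituting: PI = $25,639.39 / $20,600.00
PI = 1.2446

1.2446


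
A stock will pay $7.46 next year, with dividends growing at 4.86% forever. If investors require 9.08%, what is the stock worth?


Formula: P = D1 / (r - g)
Spread: r - g = 0.0908 - 0.0486 = 0.0422
Substituting: P = $7.46 / 0.0422
P = $176.78

$176.78


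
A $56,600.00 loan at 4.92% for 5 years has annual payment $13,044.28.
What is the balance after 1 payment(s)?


Formula: Balance = PV*(1+r)^k - PMT*((1+r)^k - 1)/r
Growth: (1 + 0.0492)^1 = 1.0492
Accumulated factor: ((1+r)^k - 1)/r = 1.0
Balance = $56,600.00 * 1.0492 - $13,044.28 * 1.0
Balance = $46,340.44

$46,340.44


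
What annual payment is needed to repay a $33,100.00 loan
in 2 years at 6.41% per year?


Formula: PMT = PV * r / (1 - (1+r)^(-n))
Denominator: 1 - (1 + 0.0641)^(-2) = 0.116849
Numerator: $33,100.00 * 0.0641 = 2121.71
PMT = 2121.71 / 0.116849 = $18,157.75

$18,157.75


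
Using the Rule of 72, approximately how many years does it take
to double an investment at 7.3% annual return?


Formula: Years ≈ 72 / r
Substituting: Years ≈ 72 / 7.3
Years ≈ 9.9

9.9 years


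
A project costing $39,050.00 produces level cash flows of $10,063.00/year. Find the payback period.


Formula: Payback = investment / annual cash flow
Substituting: Payback = $39,050.00 / $10,063.00
Payback = 3.8806 years

3.8806 years


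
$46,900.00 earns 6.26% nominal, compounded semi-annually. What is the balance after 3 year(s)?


Formula: FV = P * (1 + r/m)^(m*t)
Period rate: r/m = 0.0626 / 2 = 0.0313
Total periods: m*t = 2 * 3 = 6
Growth factor: (1 + 0.0313)^6 = 1.203123
FV = $46,900.00 * 1.203123 = $56,426.48

$56,426.48


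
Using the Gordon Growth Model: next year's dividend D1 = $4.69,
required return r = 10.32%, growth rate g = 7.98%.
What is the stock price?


Formula: P = D1 / (r - g)
Spread: r - g = 0.1032 - 0.0798 = 0.0234
Substituting: P = $4.69 / 0.0234
P = $200.43

$200.43


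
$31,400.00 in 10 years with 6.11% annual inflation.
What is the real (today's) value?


Formula: Real value = nominal / (1 + inflation)^years
Price level: (1 + 0.0611)^10 = 1.809519
Real value = $31,400.00 / 1.809519 = $17,352.68

$17,352.68


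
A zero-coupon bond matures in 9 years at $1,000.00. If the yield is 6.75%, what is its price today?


Formula: Price = FV / (1 + r)^n
Substituting: Price = $1,000.00 / (1 + 0.0675)^9
Discount factor: (1.0675)^9 = 1.800159
Price = $1,000.00 / 1.800159 = $555.51

$555.51


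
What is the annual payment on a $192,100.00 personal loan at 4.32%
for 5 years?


Formula: PMT = PV * r / (1 - (1+r)^(-n))
Denominator: 1 - (1 + 0.0432)^(-5) = 0.190602
Numerator: $192,100.00 * 0.0432 = 8298.72
PMT = 8298.72 / 0.190602 = $43,539.51

$43,539.51


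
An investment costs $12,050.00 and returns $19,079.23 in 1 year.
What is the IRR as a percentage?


Formula: IRR = C1/C0 - 1
Substituting: IRR = $19,079.23 / $12,050.00 - 1
Ratio: 1.583339 - 1 = 0.583339
IRR = 58.3339%

58.3339%


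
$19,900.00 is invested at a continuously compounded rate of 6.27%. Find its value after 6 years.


Formula: FV = P * e^(r*t)
Exponent: r*t = 0.0627 * 6 = 0.3762
e^(0.3762) = 1.456738
FV = $19,900.00 * 1.456738 = $28,989.10

$28,989.10


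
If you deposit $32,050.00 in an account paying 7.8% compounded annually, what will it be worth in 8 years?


Formula: FV = P * (1 + r)^n
Substituting: FV = $32,050.00 * (1 + 0.078)^8
Growth factor: (1.078)^8 = 1.823686
FV = $32,050.00 * 1.823686 = $58,449.14

$58,449.14


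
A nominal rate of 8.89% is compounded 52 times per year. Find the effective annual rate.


Formula: EAR = (1 + r/m)^m - 1
Period rate: r/m = 0.0889 / 52 = 0.00171
Compounding: (1 + 0.00171)^52 = 1.092888
EAR = 1.092888 - 1 = 0.092888

0.092888


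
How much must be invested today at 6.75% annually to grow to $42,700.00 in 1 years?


Formula: PV = FV / (1 + r)^n
Substituting: PV = $42,700.00 / (1 + 0.0675)^1
Discount factor: (1.0675)^1 = 1.0675
PV = $42,700.00 / 1.0675 = $40,000.00

$40,000.00


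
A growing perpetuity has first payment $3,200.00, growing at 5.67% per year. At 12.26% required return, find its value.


Formula: PV = C / (r - g)
Spread: r - g = 0.1226 - 0.0567 = 0.0659
Substituting: PV = $3,200.00 / 0.0659
PV = $48,558.42

$48,558.42


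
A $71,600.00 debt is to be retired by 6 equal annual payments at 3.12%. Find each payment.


Formula: PMT = PV * r / (1 - (1+r)^(-n))
Denominator: 1 - (1 + 0.0312)^(-6) = 0.168346
Numerator: $71,600.00 * 0.0312 = 2233.92
PMT = 2233.92 / 0.168346 = $13,269.80

$13,269.80


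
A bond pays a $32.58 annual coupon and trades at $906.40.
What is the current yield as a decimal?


Formula: Current yield = annual coupon / price
Substituting: CY = $32.58 / $906.40
CY = 0.035944

0.035944


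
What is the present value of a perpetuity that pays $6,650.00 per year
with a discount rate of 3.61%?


Formula: PV = C / r
Substituting: PV = $6,650.00 / 0.0361
PV = $184,210.53

$184,210.53


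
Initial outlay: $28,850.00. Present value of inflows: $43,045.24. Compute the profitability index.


Formula: PI = PV(cash flows) / initial investment
Substituting: PI = $43,045.24 / $28,850.00
PI = 1.492

1.492


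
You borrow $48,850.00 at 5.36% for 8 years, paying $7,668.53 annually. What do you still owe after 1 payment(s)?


Formula: Balance = PV*(1+r)^k - PMT*((1+r)^k - 1)/r
Growth: (1 + 0.0536)^1 = 1.0536
Accumulated factor: ((1+r)^k - 1)/r = 1.0
Balance = $48,850.00 * 1.0536 - $7,668.53 * 1.0
Balance = $43,799.83

$43,799.83


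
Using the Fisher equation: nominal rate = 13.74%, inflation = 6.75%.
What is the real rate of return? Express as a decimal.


Formula: (1 + r_real) = (1 + r_nom) / (1 + inflation)
Substituting: (1 + r_real) = 1.1374 / 1.0675
(1 + r_real) = 1.06548
r_real = 1.06548 - 1 = 0.06548

0.06548


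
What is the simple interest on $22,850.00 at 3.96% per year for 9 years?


Formula: I = P * r * t
Substituting: I = $22,850.00 * 0.0396 * 9
Step: I = $22,850.00 * 0.3564
I = $8,143.74

$8,143.74


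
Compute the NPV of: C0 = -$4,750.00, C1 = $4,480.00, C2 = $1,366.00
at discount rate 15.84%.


Formula: NPV = C0 + C1/(1+r) + C2/(1+r)^2
Discount C1: $4,480.00 / (1 + 0.1584) = $3,867.40
Discount C2: $1,366.00 / (1 + 0.1584)^2 = $1,017.97
NPV = -$4,750.00 + $3,867.40 + $1,017.97 = $135.37

$135.37


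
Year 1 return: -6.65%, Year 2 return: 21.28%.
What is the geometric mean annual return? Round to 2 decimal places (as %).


Formula: Geometric mean = ((1+r1)*(1+r2))^(1/2) - 1
Product: (1 + -0.0665) * (1 + 0.2128) = 0.9335 * 1.2128 = 1.132149
Square root: 1.132149^0.5 = 1.064025
Geometric mean = 1.064025 - 1 = 0.064025
As percentage: 6.40%

6.40%


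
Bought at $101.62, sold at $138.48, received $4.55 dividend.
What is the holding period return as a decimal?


Formula: HPR = (P1 - P0 + D) / P0
Gain: $138.48 - $101.62 + $4.55 = $41.41
HPR = $41.41 / $101.62 = 0.4075

0.4075


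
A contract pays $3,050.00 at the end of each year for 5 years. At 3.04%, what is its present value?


Formula: PV = PMT * (1 - (1+r)^(-n)) / r
Discount factor: (1 + 0.0304)^(-5) = 0.860936
Bracket: 1 - 0.860936 = 0.139064
PV = $3,050.00 * 0.139064 / 0.0304 = $13,952.17

$13,952.17


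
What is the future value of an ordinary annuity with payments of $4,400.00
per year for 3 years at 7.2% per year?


Formula: FV = PMT * ((1+r)^n - 1) / r
Growth factor: (1 + 0.072)^3 = 1.231925
Numerator: 1.231925 - 1 = 0.231925
FV = $4,400.00 * 0.231925 / 0.072 = $14,173.21

$14,173.21


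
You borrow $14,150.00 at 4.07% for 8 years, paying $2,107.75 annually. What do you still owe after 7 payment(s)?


Formula: Balance = PV*(1+r)^k - PMT*((1+r)^k - 1)/r
Growth: (1 + 0.0407)^7 = 1.322144
Accumulated factor: ((1+r)^k - 1)/r = 7.915095
Balance = $14,150.00 * 1.322144 - $2,107.75 * 7.915095
Balance = $2,025.30

$2,025.30


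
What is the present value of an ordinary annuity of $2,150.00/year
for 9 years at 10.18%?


Formula: PV = PMT * (1 - (1+r)^(-n)) / r
Discount factor: (1 + 0.1018)^(-9) = 0.417903
Bracket: 1 - 0.417903 = 0.582097
PV = $2,150.00 * 0.582097 / 0.1018 = $12,293.81

$12,293.81


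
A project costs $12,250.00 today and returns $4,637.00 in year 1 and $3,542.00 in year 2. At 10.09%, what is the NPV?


Formula: NPV = C0 + C1/(1+r) + C2/(1+r)^2
Discount C1: $4,637.00 / (1 + 0.1009) = $4,212.01
Discount C2: $3,542.00 / (1 + 0.1009)^2 = $2,922.49
NPV = -$12,250.00 + $4,212.01 + $2,922.49 = -$5,115.50

-$5,115.50


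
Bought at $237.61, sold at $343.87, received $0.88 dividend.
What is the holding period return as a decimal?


Formula: HPR = (P1 - P0 + D) / P0
Gain: $343.87 - $237.61 + $0.88 = $107.14
HPR = $107.14 / $237.61 = 0.4509

0.4509


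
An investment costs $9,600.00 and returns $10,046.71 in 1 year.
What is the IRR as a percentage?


Formula: IRR = C1/C0 - 1
Substituting: IRR = $10,046.71 / $9,600.00 - 1
Ratio: 1.046532 - 1 = 0.046532
IRR = 4.6532%

4.6532%


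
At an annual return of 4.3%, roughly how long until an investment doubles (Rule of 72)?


Formula: Years ≈ 72 / r
Substituting: Years ≈ 72 / 4.3
Years ≈ 16.7

16.7 years


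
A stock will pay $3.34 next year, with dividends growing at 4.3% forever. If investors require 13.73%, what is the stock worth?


Formula: P = D1 / (r - g)
Spread: r - g = 0.1373 - 0.043 = 0.0943
Substituting: P = $3.34 / 0.0943
P = $35.42

$35.42


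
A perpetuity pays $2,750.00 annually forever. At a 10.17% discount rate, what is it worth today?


Formula: PV = C / r
Substituting: PV = $2,750.00 / 0.1017
PV = $27,040.31

$27,040.31


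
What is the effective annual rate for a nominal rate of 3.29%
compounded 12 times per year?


Formula: EAR = (1 + r/m)^m - 1
Period rate: r/m = 0.0329 / 12 = 0.002742
Compounding: (1 + 0.002742)^12 = 1.033401
EAR = 1.033401 - 1 = 0.033401

0.033401


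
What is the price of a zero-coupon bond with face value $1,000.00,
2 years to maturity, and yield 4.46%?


Formula: Price = FV / (1 + r)^n
Substituting: Price = $1,000.00 / (1 + 0.0446)^2
Discount factor: (1.0446)^2 = 1.091189
Price = $1,000.00 / 1.091189 = $916.43

$916.43


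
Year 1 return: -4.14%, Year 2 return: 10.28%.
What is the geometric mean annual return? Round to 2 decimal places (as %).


Formula: Geometric mean = ((1+r1)*(1+r2))^(1/2) - 1
Product: (1 + -0.0414) * (1 + 0.1028) = 0.9586 * 1.1028 = 1.057144
Square root: 1.057144^0.5 = 1.028175
Geometric mean = 1.028175 - 1 = 0.028175
As percentage: 2.82%

2.82%


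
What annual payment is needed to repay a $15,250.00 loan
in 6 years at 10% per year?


Formula: PMT = PV * r / (1 - (1+r)^(-n))
Denominator: 1 - (1 + 0.1)^(-6) = 0.435526
Numerator: $15,250.00 * 0.1 = 1525.0
PMT = 1525.0 / 0.435526 = $3,501.51

$3,501.51


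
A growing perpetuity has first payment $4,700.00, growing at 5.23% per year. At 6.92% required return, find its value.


Formula: PV = C / (r - g)
Spread: r - g = 0.0692 - 0.0523 = 0.0169
Substituting: PV = $4,700.00 / 0.0169
PV = $278,106.51

$278,106.51


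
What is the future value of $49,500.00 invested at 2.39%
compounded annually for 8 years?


Formula: FV = P * (1 + r)^n
Substituting: FV = $49,500.00 * (1 + 0.0239)^8
Growth factor: (1.0239)^8 = 1.207982
FV = $49,500.00 * 1.207982 = $59,795.09

$59,795.09


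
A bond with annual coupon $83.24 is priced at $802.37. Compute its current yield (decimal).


Formula: Current yield = annual coupon / price
Substituting: CY = $83.24 / $802.37
CY = 0.103743

0.103743


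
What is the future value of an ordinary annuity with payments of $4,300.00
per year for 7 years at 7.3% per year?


Formula: FV = PMT * ((1+r)^n - 1) / r
Growth factor: (1 + 0.073)^7 = 1.637563
Numerator: 1.637563 - 1 = 0.637563
FV = $4,300.00 * 0.637563 / 0.073 = $37,555.09

$37,555.09


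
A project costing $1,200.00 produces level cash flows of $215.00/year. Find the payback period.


Formula: Payback = investment / annual cash flow
Substituting: Payback = $1,200.00 / $215.00
Payback = 5.5814 years

5.5814 years


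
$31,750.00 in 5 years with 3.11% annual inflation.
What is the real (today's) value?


Formula: Real value = nominal / (1 + inflation)^years
Price level: (1 + 0.0311)^5 = 1.165478
Real value = $31,750.00 / 1.165478 = $27,242.05

$27,242.05


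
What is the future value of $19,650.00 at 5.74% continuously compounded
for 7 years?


Formula: FV = P * e^(r*t)
Exponent: r*t = 0.0574 * 7 = 0.4018
e^(0.4018) = 1.494512
FV = $19,650.00 * 1.494512 = $29,367.17

$29,367.17


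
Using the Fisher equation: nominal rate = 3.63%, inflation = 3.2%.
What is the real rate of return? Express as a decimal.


Formula: (1 + r_real) = (1 + r_nom) / (1 + inflation)
Substituting: (1 + r_real) = 1.0363 / 1.032
(1 + r_real) = 1.004167
r_real = 1.004167 - 1 = 0.004167

0.004167


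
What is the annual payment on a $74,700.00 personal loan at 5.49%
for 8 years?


Formula: PMT = PV * r / (1 - (1+r)^(-n))
Denominator: 1 - (1 + 0.0549)^(-8) = 0.347907
Numerator: $74,700.00 * 0.0549 = 4101.03
PMT = 4101.03 / 0.347907 = $11,787.73

$11,787.73


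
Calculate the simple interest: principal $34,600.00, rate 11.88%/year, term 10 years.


Formula: I = P * r * t
Substituting: I = $34,600.00 * 0.1188 * 10
Step: I = $34,600.00 * 1.188
I = $41,104.80

$41,104.80


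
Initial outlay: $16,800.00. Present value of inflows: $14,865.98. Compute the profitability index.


Formula: PI = PV(cash flows) / initial investment
Substituting: PI = $14,865.98 / $16,800.00
PI = 0.8849

0.8849


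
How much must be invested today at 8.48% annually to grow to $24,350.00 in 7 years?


Formula: PV = FV / (1 + r)^n
Substituting: PV = $24,350.00 / (1 + 0.0848)^7
Discount factor: (1.0848)^7 = 1.767859
PV = $24,350.00 / 1.767859 = $13,773.72

$13,773.72


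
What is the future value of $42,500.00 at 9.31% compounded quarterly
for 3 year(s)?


Formula: FV = P * (1 + r/m)^(m*t)
Period rate: r/m = 0.0931 / 4 = 0.023275
Total periods: m*t = 4 * 3 = 12
Growth factor: (1 + 0.023275)^12 = 1.317979
FV = $42,500.00 * 1.317979 = $56,014.09

$56,014.09


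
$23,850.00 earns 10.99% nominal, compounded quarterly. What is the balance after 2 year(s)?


Formula: FV = P * (1 + r/m)^(m*t)
Period rate: r/m = 0.1099 / 4 = 0.027475
Total periods: m*t = 4 * 2 = 8
Growth factor: (1 + 0.027475)^8 = 1.242139
FV = $23,850.00 * 1.242139 = $29,625.01

$29,625.01


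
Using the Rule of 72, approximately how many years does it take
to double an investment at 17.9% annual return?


Formula: Years ≈ 72 / r
Substituting: Years ≈ 72 / 17.9
Years ≈ 4.0

4.0 years


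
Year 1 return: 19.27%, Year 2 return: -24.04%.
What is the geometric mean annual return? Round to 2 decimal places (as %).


Formula: Geometric mean = ((1+r1)*(1+r2))^(1/2) - 1
Product: (1 + 0.1927) * (1 + -0.2404) = 1.1927 * 0.7596 = 0.905975
Square root: 0.905975^0.5 = 0.951827
Geometric mean = 0.951827 - 1 = -0.048173
As percentage: -4.82%

-4.82%


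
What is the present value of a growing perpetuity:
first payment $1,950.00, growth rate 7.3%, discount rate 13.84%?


Formula: PV = C / (r - g)
Spread: r - g = 0.1384 - 0.073 = 0.0654
Substituting: PV = $1,950.00 / 0.0654
PV = $29,816.51

$29,816.51


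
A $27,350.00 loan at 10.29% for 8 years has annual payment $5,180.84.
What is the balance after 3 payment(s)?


Formula: Balance = PV*(1+r)^k - PMT*((1+r)^k - 1)/r
Growth: (1 + 0.1029)^3 = 1.341555
Accumulated factor: ((1+r)^k - 1)/r = 3.319288
Balance = $27,350.00 * 1.341555 - $5,180.84 * 3.319288
Balance = $19,494.82

$19,494.82


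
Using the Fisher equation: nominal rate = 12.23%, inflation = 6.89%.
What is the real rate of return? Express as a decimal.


Formula: (1 + r_real) = (1 + r_nom) / (1 + inflation)
Substituting: (1 + r_real) = 1.1223 / 1.0689
(1 + r_real) = 1.049958
r_real = 1.049958 - 1 = 0.049958

0.049958


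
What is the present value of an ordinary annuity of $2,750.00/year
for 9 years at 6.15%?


Formula: PV = PMT * (1 - (1+r)^(-n)) / r
Discount factor: (1 + 0.0615)^(-9) = 0.584413
Bracket: 1 - 0.584413 = 0.415587
PV = $2,750.00 * 0.415587 / 0.0615 = $18,583.15

$18,583.15


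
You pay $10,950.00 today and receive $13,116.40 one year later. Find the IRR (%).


Formula: IRR = C1/C0 - 1
Substituting: IRR = $13,116.40 / $10,950.00 - 1
Ratio: 1.197845 - 1 = 0.197845
IRR = 19.7845%

19.7845%


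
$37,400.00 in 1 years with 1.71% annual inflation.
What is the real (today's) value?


Formula: Real value = nominal / (1 + inflation)^years
Price level: (1 + 0.0171)^1 = 1.0171
Real value = $37,400.00 / 1.0171 = $36,771.21

$36,771.21


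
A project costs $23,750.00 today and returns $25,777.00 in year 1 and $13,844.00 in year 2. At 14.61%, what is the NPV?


Formula: NPV = C0 + C1/(1+r) + C2/(1+r)^2
Discount C1: $25,777.00 / (1 + 0.1461) = $22,491.06
Discount C2: $13,844.00 / (1 + 0.1461)^2 = $10,539.42
NPV = -$23,750.00 + $22,491.06 + $10,539.42 = $9,280.47

$9,280.47


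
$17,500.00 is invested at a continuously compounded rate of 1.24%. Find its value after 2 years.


Formula: FV = P * e^(r*t)
Exponent: r*t = 0.0124 * 2 = 0.0248
e^(0.0248) = 1.02511
FV = $17,500.00 * 1.02511 = $17,939.43

$17,939.43


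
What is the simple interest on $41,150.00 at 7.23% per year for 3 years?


Formula: I = P * r * t
Substituting: I = $41,150.00 * 0.0723 * 3
Step: I = $41,150.00 * 0.2169
I = $8,925.44

$8,925.44


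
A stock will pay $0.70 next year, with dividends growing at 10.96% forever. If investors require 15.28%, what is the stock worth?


Formula: P = D1 / (r - g)
Spread: r - g = 0.1528 - 0.1096 = 0.0432
Substituting: P = $0.70 / 0.0432
P = $16.20

$16.20


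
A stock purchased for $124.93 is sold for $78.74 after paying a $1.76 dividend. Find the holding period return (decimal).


Formula: HPR = (P1 - P0 + D) / P0
Gain: $78.74 - $124.93 + $1.76 = -$44.43
HPR = -$44.43 / $124.93 = -0.3556

-0.3556


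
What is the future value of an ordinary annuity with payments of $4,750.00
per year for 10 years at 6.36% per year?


Formula: FV = PMT * ((1+r)^n - 1) / r
Growth factor: (1 + 0.0636)^10 = 1.852607
Numerator: 1.852607 - 1 = 0.852607
FV = $4,750.00 * 0.852607 / 0.0636 = $63,677.41

$63,677.41


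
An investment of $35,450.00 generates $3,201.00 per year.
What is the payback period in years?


Formula: Payback = investment / annual cash flow
Substituting: Payback = $35,450.00 / $3,201.00
Payback = 11.0747 years

11.0747 years


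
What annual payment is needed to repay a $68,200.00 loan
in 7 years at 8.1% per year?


Formula: PMT = PV * r / (1 - (1+r)^(-n))
Denominator: 1 - (1 + 0.081)^(-7) = 0.420278
Numerator: $68,200.00 * 0.081 = 5524.2
PMT = 5524.2 / 0.420278 = $13,144.17

$13,144.17


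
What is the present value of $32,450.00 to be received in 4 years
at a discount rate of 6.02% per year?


Formula: PV = FV / (1 + r)^n
Substituting: PV = $32,450.00 / (1 + 0.0602)^4
Discount factor: (1.0602)^4 = 1.26343
PV = $32,450.00 / 1.26343 = $25,684.05

$25,684.05


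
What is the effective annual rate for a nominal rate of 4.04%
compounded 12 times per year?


Formula: EAR = (1 + r/m)^m - 1
Period rate: r/m = 0.0404 / 12 = 0.003367
Compounding: (1 + 0.003367)^12 = 1.041157
EAR = 1.041157 - 1 = 0.041157

0.041157


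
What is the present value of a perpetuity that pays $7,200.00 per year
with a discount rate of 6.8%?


Formula: PV = C / r
Substituting: PV = $7,200.00 / 0.068
PV = $105,882.35

$105,882.35


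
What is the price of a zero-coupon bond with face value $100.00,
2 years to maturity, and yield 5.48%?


Formula: Price = FV / (1 + r)^n
Substituting: Price = $100.00 / (1 + 0.0548)^2
Discount factor: (1.0548)^2 = 1.112603
Price = $100.00 / 1.112603 = $89.88

$89.88


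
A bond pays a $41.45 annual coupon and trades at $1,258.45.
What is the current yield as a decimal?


Formula: Current yield = annual coupon / price
Substituting: CY = $41.45 / $1,258.45
CY = 0.032937

0.032937


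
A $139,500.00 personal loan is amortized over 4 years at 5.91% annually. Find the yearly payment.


Formula: PMT = PV * r / (1 - (1+r)^(-n))
Denominator: 1 - (1 + 0.0591)^(-4) = 0.20521
Numerator: $139,500.00 * 0.0591 = 8244.45
PMT = 8244.45 / 0.20521 = $40,175.58

$40,175.58


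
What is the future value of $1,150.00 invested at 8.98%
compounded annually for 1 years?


Formula: FV = P * (1 + r)^n
Substituting: FV = $1,150.00 * (1 + 0.0898)^1
Growth factor: (1.0898)^1 = 1.0898
FV = $1,150.00 * 1.0898 = $1,253.27

$1,253.27


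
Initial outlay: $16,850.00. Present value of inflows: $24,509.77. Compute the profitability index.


Formula: PI = PV(cash flows) / initial investment
Substituting: PI = $24,509.77 / $16,850.00
PI = 1.4546

1.4546


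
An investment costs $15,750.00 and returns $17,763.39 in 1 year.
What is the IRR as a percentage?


Formula: IRR = C1/C0 - 1
Substituting: IRR = $17,763.39 / $15,750.00 - 1
Ratio: 1.127834 - 1 = 0.127834
IRR = 12.7834%

12.7834%


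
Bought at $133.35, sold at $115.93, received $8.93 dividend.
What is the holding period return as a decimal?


Formula: HPR = (P1 - P0 + D) / P0
Gain: $115.93 - $133.35 + $8.93 = -$8.49
HPR = -$8.49 / $133.35 = -0.0637

-0.0637


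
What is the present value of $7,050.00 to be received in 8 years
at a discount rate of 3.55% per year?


Formula: PV = FV / (1 + r)^n
Substituting: PV = $7,050.00 / (1 + 0.0355)^8
Discount factor: (1.0355)^8 = 1.321907
PV = $7,050.00 / 1.321907 = $5,333.21

$5,333.21


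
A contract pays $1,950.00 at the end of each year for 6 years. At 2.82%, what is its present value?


Formula: PV = PMT * (1 - (1+r)^(-n)) / r
Discount factor: (1 + 0.0282)^(-6) = 0.84632
Bracket: 1 - 0.84632 = 0.15368
PV = $1,950.00 * 0.15368 / 0.0282 = $10,626.84

$10,626.84


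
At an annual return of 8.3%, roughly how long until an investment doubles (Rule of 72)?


Formula: Years ≈ 72 / r
Substituting: Years ≈ 72 / 8.3
Years ≈ 8.7

8.7 years


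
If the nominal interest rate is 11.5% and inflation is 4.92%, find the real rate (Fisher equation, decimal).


Formula: (1 + r_real) = (1 + r_nom) / (1 + inflation)
Substituting: (1 + r_real) = 1.115 / 1.0492
(1 + r_real) = 1.062714
r_real = 1.062714 - 1 = 0.062714

0.062714


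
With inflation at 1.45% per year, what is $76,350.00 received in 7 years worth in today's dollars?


Formula: Real value = nominal / (1 + inflation)^years
Price level: (1 + 0.0145)^7 = 1.106024
Real value = $76,350.00 / 1.106024 = $69,031.08

$69,031.08


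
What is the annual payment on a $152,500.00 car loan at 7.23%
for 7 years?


Formula: PMT = PV * r / (1 - (1+r)^(-n))
Denominator: 1 - (1 + 0.0723)^(-7) = 0.386541
Numerator: $152,500.00 * 0.0723 = 11025.75
PMT = 11025.75 / 0.386541 = $28,524.17

$28,524.17


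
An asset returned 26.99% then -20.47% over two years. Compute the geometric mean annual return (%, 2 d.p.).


Formula: Geometric mean = ((1+r1)*(1+r2))^(1/2) - 1
Product: (1 + 0.2699) * (1 + -0.2047) = 1.2699 * 0.7953 = 1.009951
Square root: 1.009951^0.5 = 1.004963
Geometric mean = 1.004963 - 1 = 0.004963
As percentage: 0.50%

0.50%


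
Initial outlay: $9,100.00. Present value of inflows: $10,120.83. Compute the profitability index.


Formula: PI = PV(cash flows) / initial investment
Substituting: PI = $10,120.83 / $9,100.00
PI = 1.1122

1.1122


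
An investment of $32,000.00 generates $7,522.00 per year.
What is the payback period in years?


Formula: Payback = investment / annual cash flow
Substituting: Payback = $32,000.00 / $7,522.00
Payback = 4.2542 years

4.2542 years


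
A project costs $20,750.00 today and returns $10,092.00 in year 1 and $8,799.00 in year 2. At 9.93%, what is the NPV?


Formula: NPV = C0 + C1/(1+r) + C2/(1+r)^2
Discount C1: $10,092.00 / (1 + 0.0993) = $9,180.39
Discount C2: $8,799.00 / (1 + 0.0993)^2 = $7,281.16
NPV = -$20,750.00 + $9,180.39 + $7,281.16 = -$4,288.45

-$4,288.45


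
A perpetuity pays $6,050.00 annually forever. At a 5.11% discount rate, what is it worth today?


Formula: PV = C / r
Substituting: PV = $6,050.00 / 0.0511
PV = $118,395.30

$118,395.30


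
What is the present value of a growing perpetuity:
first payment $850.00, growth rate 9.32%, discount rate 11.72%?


Formula: PV = C / (r - g)
Spread: r - g = 0.1172 - 0.0932 = 0.024
Substituting: PV = $850.00 / 0.024
PV = $35,416.67

$35,416.67


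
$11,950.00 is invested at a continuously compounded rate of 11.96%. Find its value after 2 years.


Formula: FV = P * e^(r*t)
Exponent: r*t = 0.1196 * 2 = 0.2392
e^(0.2392) = 1.270233
FV = $11,950.00 * 1.270233 = $15,179.28

$15,179.28


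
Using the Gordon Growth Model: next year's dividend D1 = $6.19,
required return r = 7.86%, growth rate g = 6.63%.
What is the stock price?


Formula: P = D1 / (r - g)
Spread: r - g = 0.0786 - 0.0663 = 0.0123
Substituting: P = $6.19 / 0.0123
P = $503.25

$503.25


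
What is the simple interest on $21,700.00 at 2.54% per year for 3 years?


Formula: I = P * r * t
Substituting: I = $21,700.00 * 0.0254 * 3
Step: I = $21,700.00 * 0.0762
I = $1,653.54

$1,653.54


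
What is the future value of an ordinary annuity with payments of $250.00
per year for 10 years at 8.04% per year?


Formula: FV = PMT * ((1+r)^n - 1) / r
Growth factor: (1 + 0.0804)^10 = 2.166934
Numerator: 2.166934 - 1 = 1.166934
FV = $250.00 * 1.166934 / 0.0804 = $3,628.53

$3,628.53


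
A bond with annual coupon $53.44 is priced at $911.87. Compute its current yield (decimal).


Formula: Current yield = annual coupon / price
Substituting: CY = $53.44 / $911.87
CY = 0.058605

0.058605


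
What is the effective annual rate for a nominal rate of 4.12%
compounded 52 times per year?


Formula: EAR = (1 + r/m)^m - 1
Period rate: r/m = 0.0412 / 52 = 0.000792
Compounding: (1 + 0.000792)^52 = 1.042043
EAR = 1.042043 - 1 = 0.042043

0.042043


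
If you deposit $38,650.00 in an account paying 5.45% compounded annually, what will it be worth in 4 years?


Formula: FV = P * (1 + r)^n
Substituting: FV = $38,650.00 * (1 + 0.0545)^4
Growth factor: (1.0545)^4 = 1.236478
FV = $38,650.00 * 1.236478 = $47,789.87

$47,789.87


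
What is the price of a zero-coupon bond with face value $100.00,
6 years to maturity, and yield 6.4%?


Formula: Price = FV / (1 + r)^n
Substituting: Price = $100.00 / (1 + 0.064)^6
Discount factor: (1.064)^6 = 1.450941
Price = $100.00 / 1.450941 = $68.92

$68.92


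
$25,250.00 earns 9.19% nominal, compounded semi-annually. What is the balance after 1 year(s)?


Formula: FV = P * (1 + r/m)^(m*t)
Period rate: r/m = 0.0919 / 2 = 0.04595
Total periods: m*t = 2 * 1 = 2
Growth factor: (1 + 0.04595)^2 = 1.094011
FV = $25,250.00 * 1.094011 = $27,623.79

$27,623.79


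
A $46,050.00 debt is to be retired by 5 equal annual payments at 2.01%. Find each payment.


Formula: PMT = PV * r / (1 - (1+r)^(-n))
Denominator: 1 - (1 + 0.0201)^(-5) = 0.094713
Numerator: $46,050.00 * 0.0201 = 925.605
PMT = 925.605 / 0.094713 = $9,772.73

$9,772.73


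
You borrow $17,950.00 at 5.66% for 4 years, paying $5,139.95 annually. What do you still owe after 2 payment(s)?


Formula: Balance = PV*(1+r)^k - PMT*((1+r)^k - 1)/r
Growth: (1 + 0.0566)^2 = 1.116404
Accumulated factor: ((1+r)^k - 1)/r = 2.0566
Balance = $17,950.00 * 1.116404 - $5,139.95 * 2.0566
Balance = $9,468.62

$9,468.62


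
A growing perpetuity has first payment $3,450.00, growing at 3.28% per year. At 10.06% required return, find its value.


Formula: PV = C / (r - g)
Spread: r - g = 0.1006 - 0.0328 = 0.0678
Substituting: PV = $3,450.00 / 0.0678
PV = $50,884.96

$50,884.96


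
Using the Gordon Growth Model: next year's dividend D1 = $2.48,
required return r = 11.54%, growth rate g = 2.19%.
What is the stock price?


Formula: P = D1 / (r - g)
Spread: r - g = 0.1154 - 0.0219 = 0.0935
Substituting: P = $2.48 / 0.0935
P = $26.52

$26.52


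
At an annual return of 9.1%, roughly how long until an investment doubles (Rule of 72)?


Formula: Years ≈ 72 / r
Substituting: Years ≈ 72 / 9.1
Years ≈ 7.9

7.9 years
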